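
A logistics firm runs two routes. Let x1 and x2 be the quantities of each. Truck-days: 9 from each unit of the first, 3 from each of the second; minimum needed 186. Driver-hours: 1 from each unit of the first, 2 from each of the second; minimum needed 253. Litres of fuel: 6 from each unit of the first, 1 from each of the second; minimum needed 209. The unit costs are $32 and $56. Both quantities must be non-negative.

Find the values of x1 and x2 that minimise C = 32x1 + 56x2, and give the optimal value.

The feasible region is unbounded (it extends along (0, 1), (1, 0)), but C strictly increases along every unbounded feasible direction, so there is no improving ray and the minimum is attained at a vertex.

x1 = 15, x2 = 119, minimum C = 7144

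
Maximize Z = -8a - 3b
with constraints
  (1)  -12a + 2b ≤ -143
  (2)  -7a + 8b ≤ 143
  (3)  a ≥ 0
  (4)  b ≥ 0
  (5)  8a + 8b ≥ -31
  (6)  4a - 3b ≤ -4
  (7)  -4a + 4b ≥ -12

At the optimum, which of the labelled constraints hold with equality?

Feasible corners and Z = -8a - 3b:
  (715/41, 2717/82) → Z = -19591/82
  (437/28, 155/7) → Z = -1339/7
  (397/11, 544/11) → Z = -4808/11

The maximum is at (437/28, 155/7). Substituting into each constraint, equality holds for (1) and (6); the remaining constraints have slack.

(1) and (6)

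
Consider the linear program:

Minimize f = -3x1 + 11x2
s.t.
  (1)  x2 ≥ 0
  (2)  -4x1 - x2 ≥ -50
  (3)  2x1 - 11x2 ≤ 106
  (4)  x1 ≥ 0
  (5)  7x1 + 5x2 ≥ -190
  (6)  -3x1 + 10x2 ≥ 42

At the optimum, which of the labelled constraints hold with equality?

(4) and (6)

Vertices and f = -3x1 + 11x2:
  (0, 50) → f = 550
  (458/43, 318/43) → f = 2124/43
  (0, 21/5) → f = 231/5

The minimum is at (0, 21/5). Substituting into each constraint, equality holds for (4) and (6); the remaining constraints have slack.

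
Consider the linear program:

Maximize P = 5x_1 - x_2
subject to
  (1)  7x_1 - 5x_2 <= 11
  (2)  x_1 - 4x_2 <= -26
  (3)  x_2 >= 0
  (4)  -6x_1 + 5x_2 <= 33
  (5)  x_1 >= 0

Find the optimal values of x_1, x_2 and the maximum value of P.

Corner points and P = 5x_1 - x_2:
  (174/23, 193/23) → P = 677/23
  (44, 297/5) → P = 803/5
  (0, 13/2) → P = -13/2
  (0, 33/5) → P = -33/5

x_1 = 44, x_2 = 297/5, maximum P = 803/5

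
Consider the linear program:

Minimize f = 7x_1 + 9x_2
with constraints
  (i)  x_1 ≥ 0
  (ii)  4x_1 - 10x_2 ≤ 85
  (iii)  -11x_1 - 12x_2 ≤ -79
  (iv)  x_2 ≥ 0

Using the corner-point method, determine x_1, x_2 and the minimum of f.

x_1 = 79/11, x_2 = 0, minimum f = 553/11

Feasible corners and f = 7x_1 + 9x_2:
  (0, 79/12) → f = 237/4
  (85/4, 0) → f = 595/4
  (79/11, 0) → f = 553/11
The feasible region is unbounded (it extends along (0, 1), (5, 2)), but f strictly increases along every unbounded feasible direction, so there is no improving ray and the minimum is attained at a vertex.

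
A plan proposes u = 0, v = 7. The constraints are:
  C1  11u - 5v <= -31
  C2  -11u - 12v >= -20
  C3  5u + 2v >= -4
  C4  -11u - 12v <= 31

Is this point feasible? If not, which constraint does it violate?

Constraint C2: -11u - 12v = -84, which is not ≥ -20. All other constraints are satisfied.

not feasible — violates C2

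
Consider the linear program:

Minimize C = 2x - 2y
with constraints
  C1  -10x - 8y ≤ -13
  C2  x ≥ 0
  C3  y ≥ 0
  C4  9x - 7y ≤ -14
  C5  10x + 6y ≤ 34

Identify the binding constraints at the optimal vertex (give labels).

Feasible corners and C = 2x - 2y:
  (0, 2) → C = -4
  (0, 17/3) → C = -34/3
  (77/62, 223/62) → C = -146/31

The minimum is at (0, 17/3). Substituting into each constraint, equality holds for C2 and C5; the remaining constraints have slack.

C2 and C5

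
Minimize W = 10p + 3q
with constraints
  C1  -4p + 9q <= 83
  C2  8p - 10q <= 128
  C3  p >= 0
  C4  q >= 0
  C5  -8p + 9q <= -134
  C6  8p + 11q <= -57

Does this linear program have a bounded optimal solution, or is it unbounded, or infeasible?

infeasible

The boundaries -4p + 9q = 83 and 8p - 10q = 128 meet at (991/16, 147/4), but that point violates 8p + 11q ≤ -57. Every candidate vertex is excluded by some other constraint, so the feasible region is empty.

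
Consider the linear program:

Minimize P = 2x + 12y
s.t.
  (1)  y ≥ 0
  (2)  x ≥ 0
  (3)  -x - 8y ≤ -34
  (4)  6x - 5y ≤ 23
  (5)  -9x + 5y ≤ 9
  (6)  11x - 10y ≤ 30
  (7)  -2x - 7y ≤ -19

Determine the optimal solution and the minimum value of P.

Corner points and P = 2x + 12y:
  (14/11, 45/11) → P = 568/11
  (290/49, 172/49) → P = 2644/49
  (16, 73/5) → P = 1036/5
The feasible region is unbounded (it extends along (5, 9), (5, 6)), but P strictly increases along every unbounded feasible direction, so there is no improving ray and the minimum is attained at a vertex.

At the optimal vertex, -x - 8y = -34 and -9x + 5y = 9.
Solving simultaneously gives x = 14/11, y = 45/11.

x = 14/11, y = 45/11, minimum P = 568/11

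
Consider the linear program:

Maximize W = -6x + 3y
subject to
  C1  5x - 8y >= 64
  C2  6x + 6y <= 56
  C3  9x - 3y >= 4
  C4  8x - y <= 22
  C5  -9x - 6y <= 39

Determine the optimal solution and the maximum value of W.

Extreme points and W = -6x + 3y:
  (112/59, -402/59) → W = -1878/59
  (12/17, -257/34) → W = -915/34
  (31/19, -170/19) → W = -696/19

x = 12/17, y = -257/34, maximum W = -915/34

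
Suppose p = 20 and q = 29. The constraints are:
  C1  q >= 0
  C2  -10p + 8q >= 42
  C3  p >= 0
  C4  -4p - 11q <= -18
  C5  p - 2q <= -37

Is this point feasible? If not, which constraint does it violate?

not feasible — violates C2

Constraint C2: -10p + 8q = 32, which is not ≥ 42. All other constraints are satisfied.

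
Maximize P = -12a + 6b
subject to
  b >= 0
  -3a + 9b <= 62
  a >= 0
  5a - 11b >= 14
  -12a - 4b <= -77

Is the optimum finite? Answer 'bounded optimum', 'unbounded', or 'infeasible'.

Vertices and P = -12a + 6b:
  (77/12, 0) → P = -77
  (202/3, 88/3) → P = -632
  (903/152, 217/152) → P = -4767/76
The feasible region has finitely many vertices and no improving ray; the maximum is -4767/76 at (903/152, 217/152).

bounded optimum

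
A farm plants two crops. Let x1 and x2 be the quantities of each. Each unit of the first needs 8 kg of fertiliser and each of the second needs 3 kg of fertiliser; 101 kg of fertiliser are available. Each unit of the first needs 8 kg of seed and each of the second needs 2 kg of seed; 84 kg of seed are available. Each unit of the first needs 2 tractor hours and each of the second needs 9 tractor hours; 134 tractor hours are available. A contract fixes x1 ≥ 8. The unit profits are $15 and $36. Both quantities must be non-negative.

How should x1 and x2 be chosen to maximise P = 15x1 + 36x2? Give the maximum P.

Extreme points and P = 15x1 + 36x2:
  (21/2, 0) → P = 315/2
  (8, 0) → P = 120
  (8, 10) → P = 480

The binding constraints are 8x1 + 2x2 = 84 and x1 = 8.
Solving simultaneously gives x1 = 8, x2 = 10.

x1 = 8, x2 = 10, maximum P = 480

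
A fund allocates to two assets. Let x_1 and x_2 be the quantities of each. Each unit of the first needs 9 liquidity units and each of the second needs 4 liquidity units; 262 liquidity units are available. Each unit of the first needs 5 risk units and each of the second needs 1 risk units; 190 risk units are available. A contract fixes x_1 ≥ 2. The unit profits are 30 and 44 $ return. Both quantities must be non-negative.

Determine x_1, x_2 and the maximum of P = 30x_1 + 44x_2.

x_1 = 2, x_2 = 61, maximum P = 2744

The optimum lies where 9x_1 + 4x_2 = 262 and x_1 = 2.
Solving simultaneously gives x_1 = 2, x_2 = 61.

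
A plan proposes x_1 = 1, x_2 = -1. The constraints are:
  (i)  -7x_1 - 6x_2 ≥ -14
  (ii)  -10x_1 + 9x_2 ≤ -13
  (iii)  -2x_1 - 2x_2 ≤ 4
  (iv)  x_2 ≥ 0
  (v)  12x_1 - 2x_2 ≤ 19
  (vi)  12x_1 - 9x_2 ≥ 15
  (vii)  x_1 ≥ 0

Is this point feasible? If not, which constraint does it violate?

not feasible — violates (iv)

Constraint (iv): x_2 = -1, which is not ≥ 0. All other constraints are satisfied.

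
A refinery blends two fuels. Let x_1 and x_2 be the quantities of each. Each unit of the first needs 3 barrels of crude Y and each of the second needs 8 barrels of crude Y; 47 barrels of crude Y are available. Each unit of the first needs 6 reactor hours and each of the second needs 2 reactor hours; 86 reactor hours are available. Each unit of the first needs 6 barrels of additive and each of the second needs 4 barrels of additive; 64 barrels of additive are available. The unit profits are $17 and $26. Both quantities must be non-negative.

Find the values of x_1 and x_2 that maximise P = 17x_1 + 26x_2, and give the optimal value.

Corner points and P = 17x_1 + 26x_2:
  (0, 0) → P = 0
  (0, 47/8) → P = 611/4
  (32/3, 0) → P = 544/3
  (9, 5/2) → P = 218

The binding constraints are 3x_1 + 8x_2 = 47 and 6x_1 + 4x_2 = 64.
Solving simultaneously gives x_1 = 9, x_2 = 5/2.

x_1 = 9, x_2 = 5/2, maximum P = 218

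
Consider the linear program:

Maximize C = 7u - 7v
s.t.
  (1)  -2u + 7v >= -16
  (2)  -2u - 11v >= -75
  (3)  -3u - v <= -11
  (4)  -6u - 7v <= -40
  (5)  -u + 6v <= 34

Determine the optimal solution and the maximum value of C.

Feasible corners and C = 7u - 7v:
  (701/36, 59/18) → C = 4081/36
  (7, -2/7) → C = 51
  (76/23, 143/23) → C = -469/23
  (37/15, 18/5) → C = -119/15
  (32/19, 113/19) → C = -567/19

The optimum lies where -2u + 7v = -16 and -2u - 11v = -75.
Solving simultaneously gives u = 701/36, v = 59/18.

u = 701/36, v = 59/18, maximum C = 4081/36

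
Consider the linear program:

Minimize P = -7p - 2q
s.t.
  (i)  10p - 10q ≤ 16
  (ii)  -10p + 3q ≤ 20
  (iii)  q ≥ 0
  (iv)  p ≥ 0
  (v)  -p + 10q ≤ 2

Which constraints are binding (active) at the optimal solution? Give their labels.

Corner points and P = -7p - 2q:
  (8/5, 0) → P = -56/5
  (2, 2/5) → P = -74/5
  (0, 0) → P = 0
  (0, 1/5) → P = -2/5

The minimum is at (2, 2/5). Substituting into each constraint, equality holds for (i) and (v); the remaining constraints have slack.

(i) and (v)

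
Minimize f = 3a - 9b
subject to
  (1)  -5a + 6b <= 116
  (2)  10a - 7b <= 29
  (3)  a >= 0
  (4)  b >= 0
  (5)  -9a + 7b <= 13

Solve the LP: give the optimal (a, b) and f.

a = 986/25, b = 261/5, minimum f = -8787/25

Feasible corners and f = 3a - 9b:
  (986/25, 261/5) → f = -8787/25
  (734/19, 979/19) → f = -6609/19
  (29/10, 0) → f = 87/10
  (0, 0) → f = 0
  (0, 13/7) → f = -117/7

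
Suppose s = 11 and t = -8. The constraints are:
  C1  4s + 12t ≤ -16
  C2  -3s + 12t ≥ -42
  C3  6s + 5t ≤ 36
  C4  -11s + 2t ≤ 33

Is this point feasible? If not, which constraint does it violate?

Constraint C2: -3s + 12t = -129, which is not ≥ -42. All other constraints are satisfied.

not feasible — violates C2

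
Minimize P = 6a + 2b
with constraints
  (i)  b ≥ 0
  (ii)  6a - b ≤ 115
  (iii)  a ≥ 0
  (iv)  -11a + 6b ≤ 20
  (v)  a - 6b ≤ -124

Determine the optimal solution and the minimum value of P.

Extreme points and P = 6a + 2b:
  (142/5, 277/5) → P = 1406/5
  (814/35, 859/35) → P = 6602/35
  (52/5, 112/5) → P = 536/5

The optimum lies where -11a + 6b = 20 and a - 6b = -124.
Solving simultaneously gives a = 52/5, b = 112/5.

a = 52/5, b = 112/5, minimum P = 536/5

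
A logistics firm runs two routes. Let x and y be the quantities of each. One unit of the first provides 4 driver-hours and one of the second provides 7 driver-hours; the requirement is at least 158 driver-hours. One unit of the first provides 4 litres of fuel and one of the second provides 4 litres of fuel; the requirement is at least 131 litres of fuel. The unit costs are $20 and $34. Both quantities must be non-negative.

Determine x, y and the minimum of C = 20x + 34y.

x = 95/4, y = 9, minimum C = 781

The feasible region is unbounded (it extends along (0, 1), (1, 0)), but C strictly increases along every unbounded feasible direction, so there is no improving ray and the minimum is attained at a vertex.

The optimum lies where 4x + 7y = 158 and 4x + 4y = 131.
Solving simultaneously gives x = 95/4, y = 9.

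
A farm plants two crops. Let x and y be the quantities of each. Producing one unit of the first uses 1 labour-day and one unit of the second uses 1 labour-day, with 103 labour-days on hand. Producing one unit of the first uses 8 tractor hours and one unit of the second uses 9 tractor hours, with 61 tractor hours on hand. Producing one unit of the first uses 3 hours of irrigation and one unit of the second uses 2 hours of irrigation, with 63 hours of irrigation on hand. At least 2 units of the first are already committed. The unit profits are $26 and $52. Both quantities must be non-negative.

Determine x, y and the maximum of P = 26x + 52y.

x = 2, y = 5, maximum P = 312

Vertices and P = 26x + 52y:
  (61/8, 0) → P = 793/4
  (2, 0) → P = 52
  (2, 5) → P = 312

The optimum lies where 8x + 9y = 61 and x = 2.
Solving simultaneously gives x = 2, y = 5.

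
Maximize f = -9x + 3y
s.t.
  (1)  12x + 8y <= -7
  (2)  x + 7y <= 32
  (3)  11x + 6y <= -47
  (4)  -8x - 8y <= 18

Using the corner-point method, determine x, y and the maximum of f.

x = -191/24, y = 137/24, maximum f = 355/4

Corner points and f = -9x + 3y:
  (-521/71, 399/71) → f = 5886/71
  (-191/24, 137/24) → f = 355/4
  (-67/10, 89/20) → f = 1473/20

The optimum lies where x + 7y = 32 and -8x - 8y = 18.
Solving simultaneously gives x = -191/24, y = 137/24.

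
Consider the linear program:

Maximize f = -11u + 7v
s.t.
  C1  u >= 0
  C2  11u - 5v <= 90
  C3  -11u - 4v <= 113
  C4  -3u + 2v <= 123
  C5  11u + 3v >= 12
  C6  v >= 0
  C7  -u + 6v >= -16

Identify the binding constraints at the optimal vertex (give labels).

C1 and C4

Vertices and f = -11u + 7v:
  (0, 123/2) → f = 861/2
  (0, 4) → f = 28
  (795/7, 1623/7) → f = 2616/7
  (90/11, 0) → f = -90
  (12/11, 0) → f = -12

The maximum is at (0, 123/2). Substituting into each constraint, equality holds for C1 and C4; the remaining constraints have slack.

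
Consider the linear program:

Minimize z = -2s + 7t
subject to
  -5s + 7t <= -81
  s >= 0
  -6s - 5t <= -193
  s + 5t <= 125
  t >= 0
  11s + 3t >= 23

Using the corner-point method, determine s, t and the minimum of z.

The optimum lies where s + 5t = 125 and t = 0.
Solving simultaneously gives s = 125, t = 0.

s = 125, t = 0, minimum z = -250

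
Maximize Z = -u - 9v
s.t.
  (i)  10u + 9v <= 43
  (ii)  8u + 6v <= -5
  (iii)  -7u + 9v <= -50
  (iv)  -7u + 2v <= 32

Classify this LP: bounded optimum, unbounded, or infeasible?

From the feasible point (85/38, -145/38), moving in the direction (6, -8) keeps every constraint satisfied while Z increases without bound.

unbounded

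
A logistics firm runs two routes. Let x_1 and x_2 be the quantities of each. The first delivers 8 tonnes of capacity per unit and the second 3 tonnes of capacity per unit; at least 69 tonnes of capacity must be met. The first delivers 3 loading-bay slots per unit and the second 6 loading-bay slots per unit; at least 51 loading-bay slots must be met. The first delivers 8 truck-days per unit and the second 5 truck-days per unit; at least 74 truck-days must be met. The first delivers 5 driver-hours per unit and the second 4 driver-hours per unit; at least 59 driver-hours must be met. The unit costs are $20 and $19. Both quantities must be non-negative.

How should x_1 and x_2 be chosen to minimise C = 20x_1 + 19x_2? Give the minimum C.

Vertices and C = 20x_1 + 19x_2:
  (0, 23) → C = 437
  (17, 0) → C = 340
  (99/17, 127/17) → C = 4393/17
  (25/3, 13/3) → C = 249
The feasible region is unbounded (it extends along (0, 1), (1, 0)), but C strictly increases along every unbounded feasible direction, so there is no improving ray and the minimum is attained at a vertex.

At the optimal vertex, 3x_1 + 6x_2 = 51 and 5x_1 + 4x_2 = 59.
Solving simultaneously gives x_1 = 25/3, x_2 = 13/3.

x_1 = 25/3, x_2 = 13/3, minimum C = 249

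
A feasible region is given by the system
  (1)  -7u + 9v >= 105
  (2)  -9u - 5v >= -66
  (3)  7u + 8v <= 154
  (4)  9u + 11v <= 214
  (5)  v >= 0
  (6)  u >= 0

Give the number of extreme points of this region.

Of the 15 pairwise boundary intersections, those satisfying every inequality are:
  (69/116, 1407/116)
  (0, 35/3)
  (0, 66/5)

3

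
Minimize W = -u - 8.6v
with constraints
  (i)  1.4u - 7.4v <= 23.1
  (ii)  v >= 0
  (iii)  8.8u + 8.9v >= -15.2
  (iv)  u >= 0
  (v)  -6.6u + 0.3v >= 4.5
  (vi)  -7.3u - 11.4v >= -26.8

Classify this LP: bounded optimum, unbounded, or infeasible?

The boundaries v = 0 and 8.8u + 8.9v = -15.2 meet at (-19/11, 0), but that point violates u ≥ 0. Every candidate vertex is excluded by some other constraint, so the feasible region is empty.

infeasible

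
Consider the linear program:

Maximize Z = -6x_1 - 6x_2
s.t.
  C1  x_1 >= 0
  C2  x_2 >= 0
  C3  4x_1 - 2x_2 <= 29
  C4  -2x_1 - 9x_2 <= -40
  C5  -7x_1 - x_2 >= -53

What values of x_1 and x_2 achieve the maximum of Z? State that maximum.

Vertices and Z = -6x_1 - 6x_2:
  (0, 40/9) → Z = -80/3
  (0, 53) → Z = -318
  (437/61, 174/61) → Z = -3666/61

At the optimal vertex, x_1 = 0 and -2x_1 - 9x_2 = -40.
Solving simultaneously gives x_1 = 0, x_2 = 40/9.

x_1 = 0, x_2 = 40/9, maximum Z = -80/3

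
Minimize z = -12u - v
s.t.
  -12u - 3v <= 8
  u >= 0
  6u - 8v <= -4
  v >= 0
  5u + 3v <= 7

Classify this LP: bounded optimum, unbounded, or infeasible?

bounded optimum

Vertices and z = -12u - v:
  (0, 1/2) → z = -1/2
  (0, 7/3) → z = -7/3
  (22/29, 31/29) → z = -295/29
The feasible region has finitely many vertices and no improving ray; the minimum is -295/29 at (22/29, 31/29).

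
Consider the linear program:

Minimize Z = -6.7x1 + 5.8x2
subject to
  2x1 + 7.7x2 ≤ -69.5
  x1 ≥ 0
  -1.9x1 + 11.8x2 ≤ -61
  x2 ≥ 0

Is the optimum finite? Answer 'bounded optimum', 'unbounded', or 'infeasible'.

infeasible

The boundaries 2x1 + 7.7x2 = -69.5 and x1 = 0 meet at (0, -695/77), but that point violates x2 ≥ 0. Every candidate vertex is excluded by some other constraint, so the feasible region is empty.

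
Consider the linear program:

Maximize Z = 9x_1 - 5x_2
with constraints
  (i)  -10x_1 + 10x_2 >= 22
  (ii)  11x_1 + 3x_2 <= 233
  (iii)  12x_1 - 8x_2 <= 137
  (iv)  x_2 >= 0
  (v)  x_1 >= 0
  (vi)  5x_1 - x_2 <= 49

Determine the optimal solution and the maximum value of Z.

Corner points and Z = 9x_1 - 5x_2:
  (0, 11/5) → Z = -11
  (64/5, 15) → Z = 201/5
  (0, 233/3) → Z = -1165/3
  (190/13, 313/13) → Z = 145/13

The binding constraints are -10x_1 + 10x_2 = 22 and 5x_1 - x_2 = 49.
Solving simultaneously gives x_1 = 64/5, x_2 = 15.

x_1 = 64/5, x_2 = 15, maximum Z = 201/5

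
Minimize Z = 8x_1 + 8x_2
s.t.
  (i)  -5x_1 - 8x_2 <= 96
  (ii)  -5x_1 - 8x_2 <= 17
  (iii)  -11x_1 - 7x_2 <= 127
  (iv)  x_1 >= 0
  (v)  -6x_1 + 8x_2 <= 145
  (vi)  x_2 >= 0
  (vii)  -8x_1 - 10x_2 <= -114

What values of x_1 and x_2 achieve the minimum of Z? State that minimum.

x_1 = 0, x_2 = 57/5, minimum Z = 456/5

Extreme points and Z = 8x_1 + 8x_2:
  (0, 145/8) → Z = 145
  (0, 57/5) → Z = 456/5
  (57/4, 0) → Z = 114
The feasible region is unbounded (it extends along (4, 3), (1, 0)), but Z strictly increases along every unbounded feasible direction, so there is no improving ray and the minimum is attained at a vertex.

The binding constraints are x_1 = 0 and -8x_1 - 10x_2 = -114.
Solving simultaneously gives x_1 = 0, x_2 = 57/5.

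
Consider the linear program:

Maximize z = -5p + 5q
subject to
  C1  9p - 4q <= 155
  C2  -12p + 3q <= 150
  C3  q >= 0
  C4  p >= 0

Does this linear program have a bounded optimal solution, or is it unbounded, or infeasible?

unbounded

From the feasible point (155/9, 0), moving in the direction (4, 9) keeps every constraint satisfied while z increases without bound.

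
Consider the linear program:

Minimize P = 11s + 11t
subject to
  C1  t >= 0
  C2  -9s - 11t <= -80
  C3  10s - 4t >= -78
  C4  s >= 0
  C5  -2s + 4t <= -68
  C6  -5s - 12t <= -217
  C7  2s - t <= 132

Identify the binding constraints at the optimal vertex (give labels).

C5 and C6

Vertices and P = 11s + 11t:
  (217/5, 0) → P = 2387/5
  (66, 0) → P = 726
  (421/11, 47/22) → P = 889/2
  (230/3, 64/3) → P = 1078

The minimum is at (421/11, 47/22). Substituting into each constraint, equality holds for C5 and C6; the remaining constraints have slack.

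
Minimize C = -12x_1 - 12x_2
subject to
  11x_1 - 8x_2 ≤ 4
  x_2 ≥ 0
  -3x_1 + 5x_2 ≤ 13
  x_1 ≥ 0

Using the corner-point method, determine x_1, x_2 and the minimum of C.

x_1 = 4, x_2 = 5, minimum C = -108

Feasible corners and C = -12x_1 - 12x_2:
  (4/11, 0) → C = -48/11
  (4, 5) → C = -108
  (0, 0) → C = 0
  (0, 13/5) → C = -156/5

At the optimal vertex, 11x_1 - 8x_2 = 4 and -3x_1 + 5x_2 = 13.
Solving simultaneously gives x_1 = 4, x_2 = 5.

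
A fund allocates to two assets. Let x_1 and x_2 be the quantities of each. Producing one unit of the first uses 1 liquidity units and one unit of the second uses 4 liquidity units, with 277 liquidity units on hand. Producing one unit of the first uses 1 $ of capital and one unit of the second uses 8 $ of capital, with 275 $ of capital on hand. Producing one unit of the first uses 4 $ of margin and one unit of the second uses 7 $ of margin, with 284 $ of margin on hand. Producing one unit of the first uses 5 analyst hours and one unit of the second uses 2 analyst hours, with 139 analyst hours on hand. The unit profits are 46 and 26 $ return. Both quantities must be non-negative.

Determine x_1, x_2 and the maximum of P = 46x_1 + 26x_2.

Extreme points and P = 46x_1 + 26x_2:
  (0, 0) → P = 0
  (0, 275/8) → P = 3575/4
  (139/5, 0) → P = 6394/5
  (347/25, 816/25) → P = 37178/25
  (15, 32) → P = 1522

At the optimal vertex, 4x_1 + 7x_2 = 284 and 5x_1 + 2x_2 = 139.
Solving simultaneously gives x_1 = 15, x_2 = 32.

x_1 = 15, x_2 = 32, maximum P = 1522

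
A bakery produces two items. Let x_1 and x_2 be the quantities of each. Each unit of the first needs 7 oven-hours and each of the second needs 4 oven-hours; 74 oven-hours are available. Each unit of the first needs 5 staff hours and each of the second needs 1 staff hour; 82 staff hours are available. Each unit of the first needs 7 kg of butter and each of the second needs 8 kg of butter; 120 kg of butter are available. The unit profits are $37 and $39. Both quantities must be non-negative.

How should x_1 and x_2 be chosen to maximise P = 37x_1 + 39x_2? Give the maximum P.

x_1 = 4, x_2 = 23/2, maximum P = 1193/2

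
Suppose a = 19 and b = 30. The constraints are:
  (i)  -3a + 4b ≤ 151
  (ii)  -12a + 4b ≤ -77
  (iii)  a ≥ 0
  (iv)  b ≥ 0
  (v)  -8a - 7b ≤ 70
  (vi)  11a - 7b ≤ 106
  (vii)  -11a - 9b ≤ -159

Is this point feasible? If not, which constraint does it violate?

feasible

(i): 63 ≤ 151 ✓
(ii): -108 ≤ -77 ✓
(iii): 19 ≥ 0 ✓
(iv): 30 ≥ 0 ✓
(v): -362 ≤ 70 ✓
(vi): -1 ≤ 106 ✓
(vii): -479 ≤ -159 ✓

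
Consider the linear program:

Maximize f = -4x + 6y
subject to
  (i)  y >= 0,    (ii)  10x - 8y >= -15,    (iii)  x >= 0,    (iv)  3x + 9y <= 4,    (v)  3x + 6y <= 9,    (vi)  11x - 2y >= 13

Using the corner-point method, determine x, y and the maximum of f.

x = 25/21, y = 1/21, maximum f = -94/21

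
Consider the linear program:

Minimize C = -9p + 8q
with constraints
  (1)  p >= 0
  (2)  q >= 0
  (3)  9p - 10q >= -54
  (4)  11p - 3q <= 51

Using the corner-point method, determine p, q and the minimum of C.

p = 51/11, q = 0, minimum C = -459/11

Feasible corners and C = -9p + 8q:
  (0, 0) → C = 0
  (0, 27/5) → C = 216/5
  (51/11, 0) → C = -459/11
  (672/83, 1053/83) → C = 2376/83

At the optimal vertex, q = 0 and 11p - 3q = 51.
Solving simultaneously gives p = 51/11, q = 0.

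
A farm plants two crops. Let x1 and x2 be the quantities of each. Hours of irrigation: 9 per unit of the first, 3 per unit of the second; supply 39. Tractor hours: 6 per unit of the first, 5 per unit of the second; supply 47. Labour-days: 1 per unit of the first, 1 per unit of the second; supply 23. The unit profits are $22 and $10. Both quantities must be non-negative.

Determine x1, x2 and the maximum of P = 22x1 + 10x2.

x1 = 2, x2 = 7, maximum P = 114

Vertices and P = 22x1 + 10x2:
  (0, 0) → P = 0
  (0, 47/5) → P = 94
  (13/3, 0) → P = 286/3
  (2, 7) → P = 114

At the optimal vertex, 9x1 + 3x2 = 39 and 6x1 + 5x2 = 47.
Solving simultaneously gives x1 = 2, x2 = 7.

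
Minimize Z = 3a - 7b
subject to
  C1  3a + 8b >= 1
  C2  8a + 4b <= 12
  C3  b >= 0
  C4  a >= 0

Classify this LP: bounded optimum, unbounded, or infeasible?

bounded optimum

Extreme points and Z = 3a - 7b:
  (1/3, 0) → Z = 1
  (0, 1/8) → Z = -7/8
  (3/2, 0) → Z = 9/2
  (0, 3) → Z = -21
The feasible region has finitely many vertices and no improving ray; the minimum is -21 at (0, 3).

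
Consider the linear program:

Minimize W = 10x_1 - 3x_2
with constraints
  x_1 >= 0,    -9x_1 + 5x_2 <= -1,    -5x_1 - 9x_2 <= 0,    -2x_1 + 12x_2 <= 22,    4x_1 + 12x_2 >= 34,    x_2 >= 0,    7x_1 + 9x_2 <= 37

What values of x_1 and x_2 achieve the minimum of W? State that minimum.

x_1 = 2, x_2 = 13/6, minimum W = 27/2

Extreme points and W = 10x_1 - 3x_2:
  (2, 13/6) → W = 27/2
  (41/17, 38/17) → W = 296/17
  (23/8, 15/8) → W = 185/8

The optimum lies where -2x_1 + 12x_2 = 22 and 4x_1 + 12x_2 = 34.
Solving simultaneously gives x_1 = 2, x_2 = 13/6.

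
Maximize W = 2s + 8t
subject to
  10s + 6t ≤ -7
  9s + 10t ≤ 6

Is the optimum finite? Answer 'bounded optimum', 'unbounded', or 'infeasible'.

From the feasible point (-53/23, 123/46), moving in the direction (-10, 9) keeps every constraint satisfied while W increases without bound.

unbounded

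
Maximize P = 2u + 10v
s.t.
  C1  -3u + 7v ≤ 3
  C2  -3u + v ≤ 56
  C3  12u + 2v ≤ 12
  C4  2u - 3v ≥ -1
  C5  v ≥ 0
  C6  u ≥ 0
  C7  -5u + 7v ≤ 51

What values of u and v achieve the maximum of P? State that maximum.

u = 13/15, v = 4/5, maximum P = 146/15

Extreme points and P = 2u + 10v:
  (13/15, 4/5) → P = 146/15
  (2/5, 3/5) → P = 34/5
  (1, 0) → P = 2
  (0, 1/3) → P = 10/3
  (0, 0) → P = 0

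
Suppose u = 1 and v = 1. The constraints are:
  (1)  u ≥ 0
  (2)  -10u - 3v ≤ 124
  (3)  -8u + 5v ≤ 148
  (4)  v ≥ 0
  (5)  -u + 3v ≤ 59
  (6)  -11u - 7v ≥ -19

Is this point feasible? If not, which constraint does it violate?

(1): 1 ≥ 0 ✓
(2): -13 ≤ 124 ✓
(3): -3 ≤ 148 ✓
(4): 1 ≥ 0 ✓
(5): 2 ≤ 59 ✓
(6): -18 ≥ -19 ✓

feasible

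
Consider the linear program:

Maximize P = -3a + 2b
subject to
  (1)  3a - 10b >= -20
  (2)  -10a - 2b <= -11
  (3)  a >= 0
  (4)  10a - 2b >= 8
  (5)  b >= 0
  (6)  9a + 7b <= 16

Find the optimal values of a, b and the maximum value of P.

Feasible corners and P = -3a + 2b:
  (19/20, 3/4) → P = -27/20
  (11/10, 0) → P = -33/10
  (1, 1) → P = -1
  (16/9, 0) → P = -16/3

a = 1, b = 1, maximum P = -1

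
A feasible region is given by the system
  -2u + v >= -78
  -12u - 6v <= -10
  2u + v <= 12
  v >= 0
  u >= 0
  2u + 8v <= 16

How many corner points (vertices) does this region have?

5

Pairwise boundary intersections that survive every other constraint:
  (5/6, 0)
  (0, 5/3)
  (6, 0)
  (40/7, 4/7)
  (0, 2)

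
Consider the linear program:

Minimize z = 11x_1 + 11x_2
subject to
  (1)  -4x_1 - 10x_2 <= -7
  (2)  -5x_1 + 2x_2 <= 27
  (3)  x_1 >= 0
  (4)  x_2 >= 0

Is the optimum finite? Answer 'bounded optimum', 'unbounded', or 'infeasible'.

bounded optimum

Feasible corners and z = 11x_1 + 11x_2:
  (0, 7/10) → z = 77/10
  (7/4, 0) → z = 77/4
  (0, 27/2) → z = 297/2
The feasible region has finitely many vertices and no improving ray; the minimum is 77/10 at (0, 7/10).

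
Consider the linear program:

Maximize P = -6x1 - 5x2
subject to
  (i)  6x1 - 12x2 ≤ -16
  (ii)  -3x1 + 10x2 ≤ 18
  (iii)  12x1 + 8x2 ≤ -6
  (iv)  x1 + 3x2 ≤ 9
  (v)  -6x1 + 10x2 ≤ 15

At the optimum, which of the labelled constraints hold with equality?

(i) and (v)

Feasible corners and P = -6x1 - 5x2:
  (-25/24, 13/16) → P = 35/16
  (-5/3, 1/2) → P = 15/2
  (-15/14, 6/7) → P = 15/7

The maximum is at (-5/3, 1/2). Substituting into each constraint, equality holds for (i) and (v); the remaining constraints have slack.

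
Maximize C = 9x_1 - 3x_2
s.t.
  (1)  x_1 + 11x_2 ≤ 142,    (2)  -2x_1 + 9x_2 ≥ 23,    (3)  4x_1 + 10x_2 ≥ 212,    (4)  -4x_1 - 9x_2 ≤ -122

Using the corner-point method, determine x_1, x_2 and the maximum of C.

x_1 = 1025/31, x_2 = 307/31, maximum C = 8304/31

Corner points and C = 9x_1 - 3x_2:
  (1025/31, 307/31) → C = 8304/31
  (456/17, 178/17) → C = 210
  (839/28, 129/14) → C = 6777/28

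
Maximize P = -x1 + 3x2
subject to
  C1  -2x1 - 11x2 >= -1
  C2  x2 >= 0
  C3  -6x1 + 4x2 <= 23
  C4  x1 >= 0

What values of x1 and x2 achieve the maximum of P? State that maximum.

x1 = 0, x2 = 1/11, maximum P = 3/11

The binding constraints are -2x1 - 11x2 = -1 and x1 = 0.
Solving simultaneously gives x1 = 0, x2 = 1/11.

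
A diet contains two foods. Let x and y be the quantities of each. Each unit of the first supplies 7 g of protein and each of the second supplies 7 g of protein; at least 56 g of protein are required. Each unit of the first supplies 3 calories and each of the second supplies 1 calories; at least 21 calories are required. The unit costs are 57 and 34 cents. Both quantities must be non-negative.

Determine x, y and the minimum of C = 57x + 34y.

x = 13/2, y = 3/2, minimum C = 843/2

The feasible region is unbounded (it extends along (0, 1), (1, 0)), but C strictly increases along every unbounded feasible direction, so there is no improving ray and the minimum is attained at a vertex.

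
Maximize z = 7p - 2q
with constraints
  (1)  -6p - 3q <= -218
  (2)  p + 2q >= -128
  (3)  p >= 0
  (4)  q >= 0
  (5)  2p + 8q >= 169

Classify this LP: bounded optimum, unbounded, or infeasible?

unbounded

From the feasible point (0, 218/3), moving in the direction (1, 0) keeps every constraint satisfied while z increases without bound.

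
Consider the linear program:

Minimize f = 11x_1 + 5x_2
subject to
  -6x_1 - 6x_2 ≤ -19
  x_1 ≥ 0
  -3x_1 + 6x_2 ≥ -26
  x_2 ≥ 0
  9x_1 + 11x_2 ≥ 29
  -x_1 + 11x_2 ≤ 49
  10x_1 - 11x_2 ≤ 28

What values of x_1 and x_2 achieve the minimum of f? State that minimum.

x_1 = 0, x_2 = 19/6, minimum f = 95/6

Corner points and f = 11x_1 + 5x_2:
  (0, 19/6) → f = 95/6
  (35/12, 1/4) → f = 100/3
  (0, 49/11) → f = 245/11
  (3, 2/11) → f = 373/11
  (77/9, 518/99) → f = 1323/11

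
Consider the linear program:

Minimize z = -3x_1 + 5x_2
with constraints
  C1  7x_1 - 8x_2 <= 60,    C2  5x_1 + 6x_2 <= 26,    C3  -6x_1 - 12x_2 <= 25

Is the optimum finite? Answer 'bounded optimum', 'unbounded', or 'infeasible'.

Corner points and z = -3x_1 + 5x_2:
  (284/41, -59/41) → z = -1147/41
  (130/33, -535/132) → z = -385/12
The feasible region has finitely many vertices and no improving ray; the minimum is -385/12 at (130/33, -535/132).

bounded optimum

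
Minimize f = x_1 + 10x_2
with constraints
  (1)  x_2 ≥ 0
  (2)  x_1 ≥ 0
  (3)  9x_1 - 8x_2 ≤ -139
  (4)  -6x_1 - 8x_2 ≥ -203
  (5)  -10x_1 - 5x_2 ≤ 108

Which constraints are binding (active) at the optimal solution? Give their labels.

Feasible corners and f = x_1 + 10x_2:
  (0, 139/8) → f = 695/4
  (0, 203/8) → f = 1015/4
  (64/15, 887/40) → f = 13561/60

The minimum is at (0, 139/8). Substituting into each constraint, equality holds for (2) and (3); the remaining constraints have slack.

(2) and (3)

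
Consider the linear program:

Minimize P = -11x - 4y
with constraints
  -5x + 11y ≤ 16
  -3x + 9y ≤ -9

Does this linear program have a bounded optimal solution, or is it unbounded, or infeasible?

unbounded

From the feasible point (-81/4, -31/4), moving in the direction (9, 3) keeps every constraint satisfied while P decreases without bound.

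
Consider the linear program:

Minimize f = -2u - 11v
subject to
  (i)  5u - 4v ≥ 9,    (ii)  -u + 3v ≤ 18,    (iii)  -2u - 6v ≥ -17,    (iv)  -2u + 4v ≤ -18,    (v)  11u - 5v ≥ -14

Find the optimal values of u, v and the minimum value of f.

The feasible region is unbounded (it extends along (3, -1), (-5, -11)), but f strictly increases along every unbounded feasible direction, so there is no improving ray and the minimum is attained at a vertex.

The binding constraints are -2u - 6v = -17 and -2u + 4v = -18.
Solving simultaneously gives u = 44/5, v = -1/10.

u = 44/5, v = -1/10, minimum f = -33/2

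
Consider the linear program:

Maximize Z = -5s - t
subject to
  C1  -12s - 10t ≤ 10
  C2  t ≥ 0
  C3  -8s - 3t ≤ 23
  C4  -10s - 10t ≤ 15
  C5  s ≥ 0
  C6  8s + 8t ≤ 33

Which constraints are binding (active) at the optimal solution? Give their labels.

Vertices and Z = -5s - t:
  (0, 0) → Z = 0
  (33/8, 0) → Z = -165/8
  (0, 33/8) → Z = -33/8

The maximum is at (0, 0). Substituting into each constraint, equality holds for C2 and C5; the remaining constraints have slack.

C2 and C5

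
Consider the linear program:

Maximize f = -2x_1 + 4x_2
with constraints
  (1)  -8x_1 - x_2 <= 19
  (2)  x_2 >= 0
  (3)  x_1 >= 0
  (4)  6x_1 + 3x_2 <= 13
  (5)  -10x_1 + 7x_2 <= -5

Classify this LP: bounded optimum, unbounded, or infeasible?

Feasible corners and f = -2x_1 + 4x_2:
  (13/6, 0) → f = -13/3
  (1/2, 0) → f = -1
  (53/36, 25/18) → f = 47/18
The feasible region has finitely many vertices and no improving ray; the maximum is 47/18 at (53/36, 25/18).

bounded optimum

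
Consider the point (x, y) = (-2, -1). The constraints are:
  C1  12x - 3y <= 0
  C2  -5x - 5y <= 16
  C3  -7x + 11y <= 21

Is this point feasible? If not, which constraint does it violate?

C1: -21 ≤ 0 ✓
C2: 15 ≤ 16 ✓
C3: 3 ≤ 21 ✓

feasible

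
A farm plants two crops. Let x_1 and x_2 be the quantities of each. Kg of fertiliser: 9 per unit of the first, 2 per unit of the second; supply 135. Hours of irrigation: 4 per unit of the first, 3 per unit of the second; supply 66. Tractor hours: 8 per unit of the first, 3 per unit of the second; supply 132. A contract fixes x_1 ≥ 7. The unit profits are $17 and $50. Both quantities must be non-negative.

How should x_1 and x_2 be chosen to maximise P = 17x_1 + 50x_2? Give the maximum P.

x_1 = 7, x_2 = 38/3, maximum P = 2257/3

The binding constraints are 4x_1 + 3x_2 = 66 and x_1 = 7.
Solving simultaneously gives x_1 = 7, x_2 = 38/3.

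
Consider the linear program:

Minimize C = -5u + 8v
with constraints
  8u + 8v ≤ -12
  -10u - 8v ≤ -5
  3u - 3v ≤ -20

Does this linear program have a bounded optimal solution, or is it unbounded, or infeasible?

infeasible

The boundaries 8u + 8v = -12 and -10u - 8v = -5 meet at (17/2, -10), but that point violates 3u - 3v ≤ -20. Every candidate vertex is excluded by some other constraint, so the feasible region is empty.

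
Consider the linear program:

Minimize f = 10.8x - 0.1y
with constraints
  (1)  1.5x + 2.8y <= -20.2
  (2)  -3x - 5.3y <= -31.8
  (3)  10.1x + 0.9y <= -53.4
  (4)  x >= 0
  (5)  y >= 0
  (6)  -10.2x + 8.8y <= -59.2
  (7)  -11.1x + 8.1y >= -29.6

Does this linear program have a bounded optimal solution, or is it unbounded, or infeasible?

The boundaries -10.2x + 8.8y = -59.2 and -11.1x + 8.1y = -29.6 meet at (-10952/753, -5920/251), but that point violates -3x - 5.3y ≤ -31.8. Every candidate vertex is excluded by some other constraint, so the feasible region is empty.

infeasible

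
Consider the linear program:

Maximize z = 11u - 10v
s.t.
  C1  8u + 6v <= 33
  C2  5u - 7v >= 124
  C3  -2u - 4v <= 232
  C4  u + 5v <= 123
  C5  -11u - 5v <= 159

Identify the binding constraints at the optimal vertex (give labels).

C1 and C3

Corner points and z = 11u - 10v:
  (975/86, -827/86) → z = 18995/86
  (381/5, -961/10) → z = 8996/5
  (-29/6, -127/6) → z = 317/2
  (262/17, -1117/17) → z = 14052/17

The maximum is at (381/5, -961/10). Substituting into each constraint, equality holds for C1 and C3; the remaining constraints have slack.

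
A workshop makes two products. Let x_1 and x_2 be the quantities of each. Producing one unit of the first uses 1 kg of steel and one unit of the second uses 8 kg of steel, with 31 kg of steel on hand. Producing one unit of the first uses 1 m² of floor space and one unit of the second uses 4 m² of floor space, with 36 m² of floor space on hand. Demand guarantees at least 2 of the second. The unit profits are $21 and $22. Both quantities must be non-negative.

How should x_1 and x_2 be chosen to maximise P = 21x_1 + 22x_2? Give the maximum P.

x_1 = 15, x_2 = 2, maximum P = 359

Extreme points and P = 21x_1 + 22x_2:
  (0, 31/8) → P = 341/4
  (0, 2) → P = 44
  (15, 2) → P = 359

At the optimal vertex, x_1 + 8x_2 = 31 and x_2 = 2.
Solving simultaneously gives x_1 = 15, x_2 = 2.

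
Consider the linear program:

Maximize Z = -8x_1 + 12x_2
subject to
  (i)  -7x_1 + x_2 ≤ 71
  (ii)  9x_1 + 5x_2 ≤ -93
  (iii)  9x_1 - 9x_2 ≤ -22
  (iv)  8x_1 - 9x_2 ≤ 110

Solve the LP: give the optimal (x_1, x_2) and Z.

Feasible corners and Z = -8x_1 + 12x_2:
  (-112/11, -3/11) → Z = 860/11
  (-617/54, -485/54) → Z = -442/27
  (-947/126, -71/14) → Z = -46/63

The binding constraints are -7x_1 + x_2 = 71 and 9x_1 + 5x_2 = -93.
Solving simultaneously gives x_1 = -112/11, x_2 = -3/11.

x_1 = -112/11, x_2 = -3/11, maximum Z = 860/11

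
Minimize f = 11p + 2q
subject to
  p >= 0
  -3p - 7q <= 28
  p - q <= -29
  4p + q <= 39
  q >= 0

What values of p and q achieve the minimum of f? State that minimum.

Extreme points and f = 11p + 2q:
  (0, 29) → f = 58
  (0, 39) → f = 78
  (2, 31) → f = 84

The binding constraints are p = 0 and p - q = -29.
Solving simultaneously gives p = 0, q = 29.

p = 0, q = 29, minimum f = 58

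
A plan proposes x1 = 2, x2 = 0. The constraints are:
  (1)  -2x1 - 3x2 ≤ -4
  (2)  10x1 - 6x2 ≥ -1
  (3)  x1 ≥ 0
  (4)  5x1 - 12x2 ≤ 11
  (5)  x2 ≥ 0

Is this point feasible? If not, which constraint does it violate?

(1): -4 ≤ -4 ✓
(2): 20 ≥ -1 ✓
(3): 2 ≥ 0 ✓
(4): 10 ≤ 11 ✓
(5): 0 ≥ 0 ✓

feasible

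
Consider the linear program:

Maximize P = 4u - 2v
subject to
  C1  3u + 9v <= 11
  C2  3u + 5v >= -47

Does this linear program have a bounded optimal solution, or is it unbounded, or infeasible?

unbounded

From the feasible point (-239/6, 29/2), moving in the direction (5, -3) keeps every constraint satisfied while P increases without bound.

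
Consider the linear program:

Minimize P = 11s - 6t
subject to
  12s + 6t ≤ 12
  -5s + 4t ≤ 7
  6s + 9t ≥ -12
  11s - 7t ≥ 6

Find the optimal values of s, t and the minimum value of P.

s = -10/47, t = -56/47, minimum P = 226/47

Extreme points and P = 11s - 6t:
  (5/2, -3) → P = 91/2
  (4/5, 2/5) → P = 32/5
  (-10/47, -56/47) → P = 226/47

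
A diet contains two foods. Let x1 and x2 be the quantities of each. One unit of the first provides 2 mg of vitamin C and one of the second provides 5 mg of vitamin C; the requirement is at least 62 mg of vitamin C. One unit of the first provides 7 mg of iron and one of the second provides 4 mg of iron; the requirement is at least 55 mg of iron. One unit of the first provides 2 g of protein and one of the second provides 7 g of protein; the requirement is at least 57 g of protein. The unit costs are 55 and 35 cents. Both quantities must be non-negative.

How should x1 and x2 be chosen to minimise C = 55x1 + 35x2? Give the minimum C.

x1 = 1, x2 = 12, minimum C = 475

Corner points and C = 55x1 + 35x2:
  (0, 55/4) → C = 1925/4
  (31, 0) → C = 1705
  (1, 12) → C = 475
The feasible region is unbounded (it extends along (0, 1), (1, 0)), but C strictly increases along every unbounded feasible direction, so there is no improving ray and the minimum is attained at a vertex.

The binding constraints are 2x1 + 5x2 = 62 and 7x1 + 4x2 = 55.
Solving simultaneously gives x1 = 1, x2 = 12.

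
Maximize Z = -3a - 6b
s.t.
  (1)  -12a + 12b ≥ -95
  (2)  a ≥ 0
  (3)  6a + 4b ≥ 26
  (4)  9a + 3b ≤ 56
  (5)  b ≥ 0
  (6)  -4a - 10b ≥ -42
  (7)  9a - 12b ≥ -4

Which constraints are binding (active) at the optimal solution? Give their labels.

Feasible corners and Z = -3a - 6b:
  (13/3, 0) → Z = -13
  (74/27, 43/18) → Z = -203/9
  (56/9, 0) → Z = -56/3
  (217/39, 77/39) → Z = -371/13
  (232/69, 197/69) → Z = -626/23

The maximum is at (13/3, 0). Substituting into each constraint, equality holds for (3) and (5); the remaining constraints have slack.

(3) and (5)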